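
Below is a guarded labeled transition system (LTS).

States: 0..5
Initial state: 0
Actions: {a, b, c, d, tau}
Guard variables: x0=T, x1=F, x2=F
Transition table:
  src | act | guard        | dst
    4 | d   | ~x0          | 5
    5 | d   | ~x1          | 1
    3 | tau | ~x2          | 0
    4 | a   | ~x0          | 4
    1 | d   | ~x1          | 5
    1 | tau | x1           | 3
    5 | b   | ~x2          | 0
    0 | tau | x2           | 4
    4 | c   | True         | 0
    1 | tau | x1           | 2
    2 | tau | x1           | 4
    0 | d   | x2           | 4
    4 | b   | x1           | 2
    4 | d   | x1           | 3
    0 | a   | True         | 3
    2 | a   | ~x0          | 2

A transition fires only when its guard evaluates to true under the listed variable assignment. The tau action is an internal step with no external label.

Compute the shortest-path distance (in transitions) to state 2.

Answer: UNREACHABLE

Analysis:
Layered search for 2:
  depth 0: {0}
  depth 1: {3}
2 never appears.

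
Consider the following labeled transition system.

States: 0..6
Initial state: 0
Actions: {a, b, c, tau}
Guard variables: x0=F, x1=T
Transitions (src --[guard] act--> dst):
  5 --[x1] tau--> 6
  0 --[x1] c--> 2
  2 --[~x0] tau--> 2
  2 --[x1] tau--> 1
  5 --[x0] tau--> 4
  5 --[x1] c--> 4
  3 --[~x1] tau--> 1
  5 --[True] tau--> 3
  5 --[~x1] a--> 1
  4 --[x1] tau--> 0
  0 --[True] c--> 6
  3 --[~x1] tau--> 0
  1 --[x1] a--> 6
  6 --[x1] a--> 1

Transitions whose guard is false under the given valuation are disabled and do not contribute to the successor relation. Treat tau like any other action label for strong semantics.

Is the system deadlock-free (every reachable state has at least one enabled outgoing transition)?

R = {0,1,2,6}
  0: c→2  c→6  [deg 2]
  1: a→6  [deg 1]
  2: tau→1  tau→2  [deg 2]
  6: a→1  [deg 1]

Answer: DEADLOCK-FREE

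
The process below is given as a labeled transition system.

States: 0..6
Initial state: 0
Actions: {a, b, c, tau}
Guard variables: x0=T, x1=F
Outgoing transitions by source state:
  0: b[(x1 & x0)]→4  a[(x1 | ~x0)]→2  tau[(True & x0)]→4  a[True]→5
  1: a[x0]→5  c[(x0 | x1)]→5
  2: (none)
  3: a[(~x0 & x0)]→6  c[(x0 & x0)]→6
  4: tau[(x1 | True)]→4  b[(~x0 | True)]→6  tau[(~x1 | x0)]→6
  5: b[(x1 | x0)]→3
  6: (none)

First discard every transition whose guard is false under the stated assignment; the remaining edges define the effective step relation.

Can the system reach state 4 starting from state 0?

9 transition(s) survive guard evaluation.
depth 0: {0}
depth 1: {4,5}  total {0,4,5}
depth 2: {3,6}  total {0,3,4,5,6}
R = {0,3,4,5,6}
Path to 4: tau

Answer: REACHABLE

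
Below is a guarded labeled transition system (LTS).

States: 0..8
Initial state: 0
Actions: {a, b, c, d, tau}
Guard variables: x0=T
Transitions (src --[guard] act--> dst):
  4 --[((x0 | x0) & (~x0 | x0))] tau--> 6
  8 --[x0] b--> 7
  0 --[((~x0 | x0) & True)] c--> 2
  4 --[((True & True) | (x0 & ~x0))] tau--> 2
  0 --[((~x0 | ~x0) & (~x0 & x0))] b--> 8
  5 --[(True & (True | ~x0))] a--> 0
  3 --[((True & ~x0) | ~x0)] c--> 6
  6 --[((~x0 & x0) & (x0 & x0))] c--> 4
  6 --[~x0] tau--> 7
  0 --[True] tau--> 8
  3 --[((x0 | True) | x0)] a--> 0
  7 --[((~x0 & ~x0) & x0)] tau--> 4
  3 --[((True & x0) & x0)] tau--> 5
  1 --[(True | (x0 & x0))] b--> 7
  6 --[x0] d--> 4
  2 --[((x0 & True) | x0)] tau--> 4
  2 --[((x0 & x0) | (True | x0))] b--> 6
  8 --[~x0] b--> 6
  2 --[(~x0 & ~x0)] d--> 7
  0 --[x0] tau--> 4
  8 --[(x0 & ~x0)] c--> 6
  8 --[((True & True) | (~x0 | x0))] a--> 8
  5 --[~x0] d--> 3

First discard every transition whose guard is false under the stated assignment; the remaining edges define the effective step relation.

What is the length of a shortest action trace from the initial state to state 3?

BFS to 3:
  depth 0: {0}
  depth 1: {2,4,8}
  depth 2: {6,7}
3 never appears.

Answer: UNREACHABLE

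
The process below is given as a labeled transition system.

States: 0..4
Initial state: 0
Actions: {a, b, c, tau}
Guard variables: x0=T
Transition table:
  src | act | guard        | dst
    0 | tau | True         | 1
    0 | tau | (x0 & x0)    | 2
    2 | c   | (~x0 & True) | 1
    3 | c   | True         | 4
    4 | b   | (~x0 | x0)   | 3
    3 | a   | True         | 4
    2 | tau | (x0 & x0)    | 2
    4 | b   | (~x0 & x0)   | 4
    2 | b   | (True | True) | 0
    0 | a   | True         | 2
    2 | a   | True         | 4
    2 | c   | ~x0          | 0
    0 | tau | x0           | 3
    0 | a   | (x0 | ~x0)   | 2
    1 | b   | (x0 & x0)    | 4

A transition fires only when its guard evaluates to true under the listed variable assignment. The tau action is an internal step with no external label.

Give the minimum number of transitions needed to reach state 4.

BFS to 4:
  Layer 0: {0}
  Layer 1: {1,2,3}
  Layer 2: {4}
first hit 4 at d=2 via a·a

Answer: 2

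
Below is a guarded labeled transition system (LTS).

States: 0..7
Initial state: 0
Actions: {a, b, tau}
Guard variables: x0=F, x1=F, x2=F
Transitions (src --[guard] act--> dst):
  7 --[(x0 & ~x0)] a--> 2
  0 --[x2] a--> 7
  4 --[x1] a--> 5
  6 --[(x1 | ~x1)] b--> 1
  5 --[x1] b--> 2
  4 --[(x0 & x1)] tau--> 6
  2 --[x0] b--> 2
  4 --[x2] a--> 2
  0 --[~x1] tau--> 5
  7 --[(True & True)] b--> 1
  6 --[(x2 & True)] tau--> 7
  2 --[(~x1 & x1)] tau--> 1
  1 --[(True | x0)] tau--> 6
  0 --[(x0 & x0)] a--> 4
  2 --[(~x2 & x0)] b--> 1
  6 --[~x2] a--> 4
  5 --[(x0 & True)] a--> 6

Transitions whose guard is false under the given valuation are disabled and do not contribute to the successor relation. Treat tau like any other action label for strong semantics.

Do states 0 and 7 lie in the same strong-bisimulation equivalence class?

Answer: NOT BISIMILAR

Analysis:
Refine partition for ~:
  round 0: {{0,1,2,3,4,5,6,7}}
  round 1: {{0,1},{2,3,4,5},{6},{7}}
  round 2: {{0},{1},{2,3,4,5},{6},{7}}
stable after 3 split(s): 5 block(s)
0∈{0}, 7∈{7}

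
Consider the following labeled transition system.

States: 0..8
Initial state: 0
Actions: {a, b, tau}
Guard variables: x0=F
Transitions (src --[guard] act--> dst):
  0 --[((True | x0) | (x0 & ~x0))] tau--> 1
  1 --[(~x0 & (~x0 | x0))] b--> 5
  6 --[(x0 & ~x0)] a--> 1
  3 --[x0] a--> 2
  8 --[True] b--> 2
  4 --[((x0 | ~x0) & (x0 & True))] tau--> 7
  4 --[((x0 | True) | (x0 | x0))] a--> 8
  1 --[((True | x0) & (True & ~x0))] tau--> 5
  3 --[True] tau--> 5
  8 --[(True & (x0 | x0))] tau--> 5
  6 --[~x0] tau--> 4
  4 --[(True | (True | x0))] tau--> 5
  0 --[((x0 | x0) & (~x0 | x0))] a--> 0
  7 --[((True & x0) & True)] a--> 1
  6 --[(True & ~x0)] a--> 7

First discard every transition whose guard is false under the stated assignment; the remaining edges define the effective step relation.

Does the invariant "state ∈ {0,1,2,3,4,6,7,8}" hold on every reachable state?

Safe = {0,1,2,3,4,6,7,8}
R = {0,1,5}
  0: ok
  1: ok
  5: VIOLATES
witness against invariant: tau·b → 5

Answer: INVARIANT VIOLATED at state 5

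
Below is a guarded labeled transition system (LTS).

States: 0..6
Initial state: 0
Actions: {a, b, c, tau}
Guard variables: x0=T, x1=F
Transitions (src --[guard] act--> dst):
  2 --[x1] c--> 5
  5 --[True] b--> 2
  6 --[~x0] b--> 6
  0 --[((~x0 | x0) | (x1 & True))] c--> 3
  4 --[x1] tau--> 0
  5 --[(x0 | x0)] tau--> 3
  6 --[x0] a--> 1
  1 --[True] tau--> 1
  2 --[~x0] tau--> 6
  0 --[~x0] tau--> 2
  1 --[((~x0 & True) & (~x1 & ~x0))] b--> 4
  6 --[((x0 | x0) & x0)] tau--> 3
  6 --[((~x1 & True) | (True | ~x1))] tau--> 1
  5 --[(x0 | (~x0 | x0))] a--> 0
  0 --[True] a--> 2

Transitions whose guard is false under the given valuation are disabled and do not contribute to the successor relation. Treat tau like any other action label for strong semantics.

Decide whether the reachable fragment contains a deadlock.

Reachable = {0,2,3}
  0: a→2  c→3  [deg 2]
  2: ∅  [deadlock]
  3: ∅  [deadlock]
trace reaching 2: a

Answer: DEADLOCK at state 2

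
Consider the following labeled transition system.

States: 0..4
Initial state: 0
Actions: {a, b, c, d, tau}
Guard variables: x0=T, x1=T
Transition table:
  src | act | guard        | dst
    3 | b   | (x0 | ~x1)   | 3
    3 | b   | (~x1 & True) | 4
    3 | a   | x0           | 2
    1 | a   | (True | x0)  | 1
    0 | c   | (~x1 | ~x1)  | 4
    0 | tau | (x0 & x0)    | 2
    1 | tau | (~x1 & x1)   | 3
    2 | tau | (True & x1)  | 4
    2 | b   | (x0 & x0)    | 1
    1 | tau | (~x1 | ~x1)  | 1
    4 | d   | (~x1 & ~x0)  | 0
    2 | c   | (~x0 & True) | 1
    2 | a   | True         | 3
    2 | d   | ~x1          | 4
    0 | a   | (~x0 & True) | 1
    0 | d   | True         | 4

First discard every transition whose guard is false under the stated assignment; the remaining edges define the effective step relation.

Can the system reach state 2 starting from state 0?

Answer: REACHABLE

Trace:
Guard filter leaves 8 enabled edge(s).
L0 = {0}
L1 = {2,4}  total {0,2,4}
L2 = {1,3}  total {0,1,2,3,4}
R = {0,1,2,3,4}
witness 2: tau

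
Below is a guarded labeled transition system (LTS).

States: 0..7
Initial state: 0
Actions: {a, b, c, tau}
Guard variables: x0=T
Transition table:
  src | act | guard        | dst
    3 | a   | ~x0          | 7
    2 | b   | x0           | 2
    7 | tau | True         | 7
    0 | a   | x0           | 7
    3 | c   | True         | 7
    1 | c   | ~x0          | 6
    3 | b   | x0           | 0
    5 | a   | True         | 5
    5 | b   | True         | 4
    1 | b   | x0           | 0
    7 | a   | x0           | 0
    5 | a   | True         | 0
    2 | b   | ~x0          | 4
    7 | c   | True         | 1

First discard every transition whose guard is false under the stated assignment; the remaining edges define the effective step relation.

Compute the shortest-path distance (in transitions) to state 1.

Breadth-first toward 1:
  depth 0: {0}
  depth 1: {7}
  depth 2: {1}
depth(1)=2, e.g. a·c

Answer: 2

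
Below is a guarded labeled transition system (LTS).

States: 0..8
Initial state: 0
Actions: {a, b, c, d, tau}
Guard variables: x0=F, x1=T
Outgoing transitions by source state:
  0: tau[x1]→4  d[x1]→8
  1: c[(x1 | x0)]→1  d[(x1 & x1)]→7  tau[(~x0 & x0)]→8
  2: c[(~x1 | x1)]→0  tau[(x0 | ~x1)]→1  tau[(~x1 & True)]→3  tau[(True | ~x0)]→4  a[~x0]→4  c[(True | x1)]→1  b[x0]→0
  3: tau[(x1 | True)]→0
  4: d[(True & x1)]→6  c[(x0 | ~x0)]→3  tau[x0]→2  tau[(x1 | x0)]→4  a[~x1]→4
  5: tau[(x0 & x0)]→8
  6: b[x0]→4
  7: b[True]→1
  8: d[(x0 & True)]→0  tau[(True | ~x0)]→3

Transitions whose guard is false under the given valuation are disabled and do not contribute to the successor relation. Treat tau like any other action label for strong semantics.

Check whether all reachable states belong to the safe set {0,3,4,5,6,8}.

Safe = {0,3,4,5,6,8}
Reachable = {0,3,4,6,8}
  0: safe
  3: safe
  4: safe
  6: safe
  8: safe

Answer: INVARIANT HOLDS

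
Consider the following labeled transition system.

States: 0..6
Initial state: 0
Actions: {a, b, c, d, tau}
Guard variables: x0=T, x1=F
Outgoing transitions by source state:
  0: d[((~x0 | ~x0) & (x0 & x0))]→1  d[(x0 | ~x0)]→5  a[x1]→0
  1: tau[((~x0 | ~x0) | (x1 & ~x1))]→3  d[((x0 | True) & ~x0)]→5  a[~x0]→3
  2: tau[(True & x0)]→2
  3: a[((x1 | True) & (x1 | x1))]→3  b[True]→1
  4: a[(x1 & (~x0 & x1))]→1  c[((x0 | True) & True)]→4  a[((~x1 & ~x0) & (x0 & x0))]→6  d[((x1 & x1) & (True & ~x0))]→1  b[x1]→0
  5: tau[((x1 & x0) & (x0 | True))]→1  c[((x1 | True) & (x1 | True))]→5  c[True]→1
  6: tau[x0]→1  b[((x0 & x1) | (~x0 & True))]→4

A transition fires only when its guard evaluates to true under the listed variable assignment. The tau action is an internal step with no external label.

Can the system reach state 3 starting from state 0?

Answer: UNREACHABLE

Analysis:
7 transition(s) survive guard evaluation.
L0 = {0}
L1 = {5}  total {0,5}
L2 = {1}  total {0,1,5}
Reachable = {0,1,5}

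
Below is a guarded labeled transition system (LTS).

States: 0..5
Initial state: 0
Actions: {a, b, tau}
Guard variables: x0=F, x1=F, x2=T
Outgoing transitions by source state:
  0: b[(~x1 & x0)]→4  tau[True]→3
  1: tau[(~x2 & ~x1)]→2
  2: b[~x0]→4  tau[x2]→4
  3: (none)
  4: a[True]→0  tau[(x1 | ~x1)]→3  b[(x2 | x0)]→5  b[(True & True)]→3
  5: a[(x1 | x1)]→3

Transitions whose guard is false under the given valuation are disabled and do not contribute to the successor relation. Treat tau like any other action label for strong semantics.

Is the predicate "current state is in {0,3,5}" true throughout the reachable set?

Allowed set {0,3,5}
Reachable = {0,3}
  0: safe
  3: safe

Answer: INVARIANT HOLDS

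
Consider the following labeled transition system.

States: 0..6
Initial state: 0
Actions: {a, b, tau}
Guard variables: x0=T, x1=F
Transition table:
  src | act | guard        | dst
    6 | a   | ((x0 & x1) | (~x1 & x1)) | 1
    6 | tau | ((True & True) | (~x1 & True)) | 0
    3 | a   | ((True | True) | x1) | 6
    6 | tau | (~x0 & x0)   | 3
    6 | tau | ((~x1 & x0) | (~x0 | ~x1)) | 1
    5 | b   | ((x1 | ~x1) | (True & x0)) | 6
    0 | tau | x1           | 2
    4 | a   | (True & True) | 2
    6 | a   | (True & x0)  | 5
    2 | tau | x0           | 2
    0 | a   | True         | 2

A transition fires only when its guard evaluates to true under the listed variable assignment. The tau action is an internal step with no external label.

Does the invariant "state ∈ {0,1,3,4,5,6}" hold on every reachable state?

Answer: INVARIANT VIOLATED at state 2

Working:
Inv-set: {0,1,3,4,5,6}
Reachable = {0,2}
  0: safe
  2: outside
reach 2 via a — violates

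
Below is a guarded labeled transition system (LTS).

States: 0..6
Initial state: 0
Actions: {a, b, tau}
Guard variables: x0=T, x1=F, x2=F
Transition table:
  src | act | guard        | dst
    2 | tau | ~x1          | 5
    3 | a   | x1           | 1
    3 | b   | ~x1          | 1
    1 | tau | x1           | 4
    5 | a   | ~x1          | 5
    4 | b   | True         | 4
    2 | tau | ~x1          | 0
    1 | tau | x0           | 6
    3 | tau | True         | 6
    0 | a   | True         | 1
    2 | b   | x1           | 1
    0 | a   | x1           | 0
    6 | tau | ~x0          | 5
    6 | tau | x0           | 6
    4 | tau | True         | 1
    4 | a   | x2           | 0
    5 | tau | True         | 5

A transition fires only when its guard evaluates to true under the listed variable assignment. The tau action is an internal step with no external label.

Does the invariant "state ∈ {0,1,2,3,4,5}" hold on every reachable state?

Answer: INVARIANT VIOLATED at state 6

Analysis:
Allowed set {0,1,2,3,4,5}
R = {0,1,6}
  0: ✓
  1: ✓
  6: VIOLATES
reach 6 via a·tau — violates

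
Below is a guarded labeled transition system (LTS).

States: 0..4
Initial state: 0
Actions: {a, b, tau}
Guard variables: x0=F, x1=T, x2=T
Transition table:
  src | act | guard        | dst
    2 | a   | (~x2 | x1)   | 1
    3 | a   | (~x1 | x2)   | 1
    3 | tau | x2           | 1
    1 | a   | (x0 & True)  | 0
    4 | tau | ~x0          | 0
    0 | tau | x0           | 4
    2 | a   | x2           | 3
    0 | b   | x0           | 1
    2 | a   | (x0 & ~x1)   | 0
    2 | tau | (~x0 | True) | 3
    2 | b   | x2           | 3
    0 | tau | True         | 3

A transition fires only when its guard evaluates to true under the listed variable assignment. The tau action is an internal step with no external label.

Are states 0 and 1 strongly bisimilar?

Answer: NOT BISIMILAR

Trace:
Refine partition for ~:
  π0 = {{0,1,2,3,4}}
  π1 = {{0,4},{1},{2},{3}}
  π2 = {{0},{1},{2},{3},{4}}
Fixed point at round 3; 5 class(es).
0∈{0}, 1∈{1}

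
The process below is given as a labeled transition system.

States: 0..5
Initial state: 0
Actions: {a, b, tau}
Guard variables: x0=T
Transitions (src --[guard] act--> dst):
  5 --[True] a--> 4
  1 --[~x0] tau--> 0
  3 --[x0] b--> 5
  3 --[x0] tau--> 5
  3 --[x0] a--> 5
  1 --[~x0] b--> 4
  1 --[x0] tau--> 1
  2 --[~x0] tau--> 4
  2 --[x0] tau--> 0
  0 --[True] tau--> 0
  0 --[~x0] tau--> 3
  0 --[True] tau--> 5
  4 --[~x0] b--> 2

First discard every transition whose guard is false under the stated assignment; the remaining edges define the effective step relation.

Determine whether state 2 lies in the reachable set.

Answer: UNREACHABLE

Analysis:
Guard filter leaves 8 enabled edge(s).
depth 0: {0}
depth 1: {5}  cumulative {0,5}
depth 2: {4}  cumulative {0,4,5}
R = {0,4,5}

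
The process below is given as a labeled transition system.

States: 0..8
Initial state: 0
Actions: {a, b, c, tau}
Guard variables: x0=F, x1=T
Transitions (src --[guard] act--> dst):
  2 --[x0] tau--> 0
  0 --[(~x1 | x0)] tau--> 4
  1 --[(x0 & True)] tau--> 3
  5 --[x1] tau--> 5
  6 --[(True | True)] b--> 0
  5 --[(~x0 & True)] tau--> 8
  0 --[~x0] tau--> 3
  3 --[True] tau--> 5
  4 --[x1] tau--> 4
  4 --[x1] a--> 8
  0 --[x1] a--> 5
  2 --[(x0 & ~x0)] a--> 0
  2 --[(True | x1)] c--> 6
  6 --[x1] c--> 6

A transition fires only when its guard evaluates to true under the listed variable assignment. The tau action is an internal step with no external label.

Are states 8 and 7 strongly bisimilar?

Bisimulation quotient by refinement:
  round 0: {{0,1,2,3,4,5,6,7,8}}
  round 1: {{0,4},{1,7,8},{2},{3,5},{6}}
  round 2: {{0},{1,7,8},{2},{3},{4},{5},{6}}
Fixed point at round 3; 7 class(es).
[8]={1,7,8}  [7]={1,7,8}

Answer: BISIMILAR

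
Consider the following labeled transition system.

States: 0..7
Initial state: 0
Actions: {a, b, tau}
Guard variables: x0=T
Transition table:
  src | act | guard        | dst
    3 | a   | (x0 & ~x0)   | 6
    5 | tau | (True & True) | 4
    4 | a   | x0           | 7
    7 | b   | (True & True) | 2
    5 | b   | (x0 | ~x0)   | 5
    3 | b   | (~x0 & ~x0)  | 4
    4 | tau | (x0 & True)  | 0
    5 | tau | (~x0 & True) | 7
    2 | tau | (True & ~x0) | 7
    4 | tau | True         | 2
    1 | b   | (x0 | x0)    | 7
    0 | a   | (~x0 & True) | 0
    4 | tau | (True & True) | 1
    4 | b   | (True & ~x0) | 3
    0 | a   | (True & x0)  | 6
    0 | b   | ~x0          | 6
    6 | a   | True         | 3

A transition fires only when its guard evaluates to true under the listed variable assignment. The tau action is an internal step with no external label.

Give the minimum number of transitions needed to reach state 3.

Layered search for 3:
  Layer 0: {0}
  Layer 1: {6}
  Layer 2: {3}
depth(3)=2, e.g. a·a

Answer: 2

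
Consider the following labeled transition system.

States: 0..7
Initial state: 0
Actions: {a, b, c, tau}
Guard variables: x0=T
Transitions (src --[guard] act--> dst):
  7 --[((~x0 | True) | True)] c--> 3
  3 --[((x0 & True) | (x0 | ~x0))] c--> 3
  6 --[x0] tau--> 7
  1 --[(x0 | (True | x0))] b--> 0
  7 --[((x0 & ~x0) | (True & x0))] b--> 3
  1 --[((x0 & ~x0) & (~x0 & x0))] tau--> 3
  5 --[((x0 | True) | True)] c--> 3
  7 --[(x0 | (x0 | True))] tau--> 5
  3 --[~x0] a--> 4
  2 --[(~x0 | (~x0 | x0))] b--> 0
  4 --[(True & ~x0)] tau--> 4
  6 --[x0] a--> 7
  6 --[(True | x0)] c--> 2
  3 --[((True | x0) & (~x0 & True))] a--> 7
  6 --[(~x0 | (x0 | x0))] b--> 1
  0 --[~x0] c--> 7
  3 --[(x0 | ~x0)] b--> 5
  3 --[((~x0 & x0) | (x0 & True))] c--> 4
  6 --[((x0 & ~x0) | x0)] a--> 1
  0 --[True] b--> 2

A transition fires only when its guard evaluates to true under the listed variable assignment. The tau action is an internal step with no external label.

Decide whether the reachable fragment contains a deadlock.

Reach set: {0,2}
  0: b→2  [1 out]
  2: b→0  [1 out]

Answer: DEADLOCK-FREE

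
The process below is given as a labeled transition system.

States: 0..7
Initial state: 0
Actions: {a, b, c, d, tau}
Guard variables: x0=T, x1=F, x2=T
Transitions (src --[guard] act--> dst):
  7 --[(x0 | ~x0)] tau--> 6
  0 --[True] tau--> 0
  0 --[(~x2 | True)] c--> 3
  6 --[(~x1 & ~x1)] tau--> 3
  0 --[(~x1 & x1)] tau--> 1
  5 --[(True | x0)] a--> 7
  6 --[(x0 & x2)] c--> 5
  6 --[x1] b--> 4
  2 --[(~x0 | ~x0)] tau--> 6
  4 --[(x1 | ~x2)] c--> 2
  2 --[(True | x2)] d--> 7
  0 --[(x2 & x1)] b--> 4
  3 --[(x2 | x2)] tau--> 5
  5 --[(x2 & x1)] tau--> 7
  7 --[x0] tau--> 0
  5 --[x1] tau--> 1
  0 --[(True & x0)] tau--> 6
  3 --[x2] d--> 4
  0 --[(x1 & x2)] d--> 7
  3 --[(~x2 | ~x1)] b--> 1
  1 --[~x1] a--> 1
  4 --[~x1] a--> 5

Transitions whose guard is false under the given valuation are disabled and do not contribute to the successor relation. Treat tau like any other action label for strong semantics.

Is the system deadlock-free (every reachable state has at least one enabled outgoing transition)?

Answer: DEADLOCK-FREE

Working:
R = {0,1,3,4,5,6,7}
  0: c→3  tau→0  tau→6  [deg 3]
  1: a→1  [deg 1]
  3: b→1  d→4  tau→5  [deg 3]
  4: a→5  [deg 1]
  5: a→7  [deg 1]
  6: c→5  tau→3  [deg 2]
  7: tau→0  tau→6  [deg 2]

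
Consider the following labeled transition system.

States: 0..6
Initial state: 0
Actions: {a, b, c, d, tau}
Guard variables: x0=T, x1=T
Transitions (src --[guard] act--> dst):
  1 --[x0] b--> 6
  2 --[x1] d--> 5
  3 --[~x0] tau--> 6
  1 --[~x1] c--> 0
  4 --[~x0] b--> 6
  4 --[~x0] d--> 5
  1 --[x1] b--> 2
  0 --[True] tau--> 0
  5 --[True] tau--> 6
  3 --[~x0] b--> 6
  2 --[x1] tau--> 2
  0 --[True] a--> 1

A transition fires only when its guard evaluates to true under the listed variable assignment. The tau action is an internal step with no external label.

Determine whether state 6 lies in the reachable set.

Answer: REACHABLE

Working:
7 transition(s) survive guard evaluation.
Layer 0: {0}
Layer 1: {1}  total {0,1}
Layer 2: {2,6}  total {0,1,2,6}
Layer 3: {5}  total {0,1,2,5,6}
Reach set: {0,1,2,5,6}
Path to 6: a·b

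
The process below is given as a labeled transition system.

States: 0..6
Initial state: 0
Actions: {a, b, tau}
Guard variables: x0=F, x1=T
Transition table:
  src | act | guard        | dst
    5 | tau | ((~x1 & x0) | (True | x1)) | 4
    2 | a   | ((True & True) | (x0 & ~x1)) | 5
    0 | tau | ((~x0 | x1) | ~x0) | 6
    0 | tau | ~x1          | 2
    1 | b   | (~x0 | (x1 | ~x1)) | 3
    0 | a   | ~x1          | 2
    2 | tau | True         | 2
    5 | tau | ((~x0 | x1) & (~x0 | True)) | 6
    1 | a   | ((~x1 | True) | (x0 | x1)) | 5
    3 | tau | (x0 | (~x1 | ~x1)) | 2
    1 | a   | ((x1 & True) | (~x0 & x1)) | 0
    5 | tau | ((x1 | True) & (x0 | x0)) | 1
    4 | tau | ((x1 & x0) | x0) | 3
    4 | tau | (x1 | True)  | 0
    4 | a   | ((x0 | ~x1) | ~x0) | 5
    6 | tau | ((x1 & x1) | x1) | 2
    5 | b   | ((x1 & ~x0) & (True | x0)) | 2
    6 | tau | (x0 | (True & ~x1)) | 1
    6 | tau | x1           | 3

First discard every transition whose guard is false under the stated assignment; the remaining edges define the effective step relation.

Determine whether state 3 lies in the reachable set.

Answer: REACHABLE

Trace:
After dropping false guards: 13 live edges.
depth 0: {0}
depth 1: {6}  cumulative {0,6}
depth 2: {2,3}  cumulative {0,2,3,6}
depth 3: {5}  cumulative {0,2,3,5,6}
depth 4: {4}  cumulative {0,2,3,4,5,6}
Reach set: {0,2,3,4,5,6}
Path to 3: tau·tau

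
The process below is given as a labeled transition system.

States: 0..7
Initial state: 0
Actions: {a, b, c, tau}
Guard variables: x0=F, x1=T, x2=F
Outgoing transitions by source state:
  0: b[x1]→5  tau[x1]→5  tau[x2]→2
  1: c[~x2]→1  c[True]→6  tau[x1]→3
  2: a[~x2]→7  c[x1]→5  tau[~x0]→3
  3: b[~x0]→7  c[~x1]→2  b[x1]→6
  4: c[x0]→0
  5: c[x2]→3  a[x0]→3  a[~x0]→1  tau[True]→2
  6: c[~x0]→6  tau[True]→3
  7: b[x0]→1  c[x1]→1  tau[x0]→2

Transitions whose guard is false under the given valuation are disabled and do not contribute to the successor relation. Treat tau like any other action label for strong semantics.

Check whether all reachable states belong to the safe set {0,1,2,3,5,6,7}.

Safe = {0,1,2,3,5,6,7}
Reachable = {0,1,2,3,5,6,7}
  0: ✓
  1: ✓
  2: ✓
  3: ✓
  5: ✓
  6: ✓
  7: ✓

Answer: INVARIANT HOLDS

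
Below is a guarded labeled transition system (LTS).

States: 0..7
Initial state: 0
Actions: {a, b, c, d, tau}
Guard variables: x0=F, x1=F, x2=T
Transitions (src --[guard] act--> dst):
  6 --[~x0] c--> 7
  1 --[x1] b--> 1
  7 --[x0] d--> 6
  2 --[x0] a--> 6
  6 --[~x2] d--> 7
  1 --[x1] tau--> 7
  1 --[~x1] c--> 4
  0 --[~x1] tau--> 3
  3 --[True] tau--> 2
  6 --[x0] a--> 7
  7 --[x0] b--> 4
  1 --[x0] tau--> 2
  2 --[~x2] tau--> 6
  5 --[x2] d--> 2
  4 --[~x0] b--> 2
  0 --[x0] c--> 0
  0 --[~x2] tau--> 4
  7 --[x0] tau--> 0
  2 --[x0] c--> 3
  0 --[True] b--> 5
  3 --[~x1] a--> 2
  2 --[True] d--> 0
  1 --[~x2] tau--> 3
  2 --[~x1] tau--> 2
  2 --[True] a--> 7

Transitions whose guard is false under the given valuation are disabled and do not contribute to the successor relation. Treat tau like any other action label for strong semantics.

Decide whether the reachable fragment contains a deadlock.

Reachable = {0,2,3,5,7}
  0: b→5  tau→3  [deg 2]
  2: a→7  d→0  tau→2  [deg 3]
  3: a→2  tau→2  [deg 2]
  5: d→2  [deg 1]
  7: ∅  [no exit]
Path to 7: tau·tau·a

Answer: DEADLOCK at state 7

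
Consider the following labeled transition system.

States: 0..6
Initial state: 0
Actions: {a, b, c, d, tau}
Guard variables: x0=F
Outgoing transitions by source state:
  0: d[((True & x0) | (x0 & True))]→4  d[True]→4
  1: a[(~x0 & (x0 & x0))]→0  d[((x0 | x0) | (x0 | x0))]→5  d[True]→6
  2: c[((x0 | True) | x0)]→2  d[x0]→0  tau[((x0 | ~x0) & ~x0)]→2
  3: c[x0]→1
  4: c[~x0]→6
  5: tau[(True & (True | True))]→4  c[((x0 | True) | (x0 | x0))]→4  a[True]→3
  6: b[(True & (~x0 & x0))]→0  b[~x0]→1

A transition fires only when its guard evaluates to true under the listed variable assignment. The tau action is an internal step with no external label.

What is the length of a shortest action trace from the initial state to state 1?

Answer: 3

Working:
Layered search for 1:
  L0 = {0}
  L1 = {4}
  L2 = {6}
  L3 = {1}
1 enters at depth 3; path d·c·b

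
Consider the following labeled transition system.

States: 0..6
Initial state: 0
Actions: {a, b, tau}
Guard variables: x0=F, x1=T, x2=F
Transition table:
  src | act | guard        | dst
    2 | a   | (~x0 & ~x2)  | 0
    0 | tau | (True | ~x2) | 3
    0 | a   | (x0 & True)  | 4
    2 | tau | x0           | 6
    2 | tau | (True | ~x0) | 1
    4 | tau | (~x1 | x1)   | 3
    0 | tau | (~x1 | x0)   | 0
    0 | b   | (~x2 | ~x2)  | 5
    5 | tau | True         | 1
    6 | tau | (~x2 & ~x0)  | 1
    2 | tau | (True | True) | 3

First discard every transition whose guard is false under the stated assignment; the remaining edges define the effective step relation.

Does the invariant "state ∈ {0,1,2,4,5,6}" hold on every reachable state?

Answer: INVARIANT VIOLATED at state 3

Analysis:
Safe = {0,1,2,4,5,6}
Reach set: {0,1,3,5}
  0: ✓
  1: ✓
  3: VIOLATES
  5: ✓
reach 3 via tau — violates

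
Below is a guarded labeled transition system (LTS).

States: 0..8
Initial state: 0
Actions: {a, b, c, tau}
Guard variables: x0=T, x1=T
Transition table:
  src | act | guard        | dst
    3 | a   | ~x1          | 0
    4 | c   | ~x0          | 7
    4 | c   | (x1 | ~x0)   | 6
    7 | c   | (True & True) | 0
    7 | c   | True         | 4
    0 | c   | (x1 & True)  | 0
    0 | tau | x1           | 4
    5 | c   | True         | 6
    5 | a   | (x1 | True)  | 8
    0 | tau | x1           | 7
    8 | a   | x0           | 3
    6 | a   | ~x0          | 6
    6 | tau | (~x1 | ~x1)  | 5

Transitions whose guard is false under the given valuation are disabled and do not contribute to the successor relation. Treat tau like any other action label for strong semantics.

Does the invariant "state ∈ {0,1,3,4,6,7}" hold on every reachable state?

Answer: INVARIANT HOLDS

Working:
Inv-set: {0,1,3,4,6,7}
Reachable = {0,4,6,7}
  0: ✓
  4: ✓
  6: ✓
  7: ✓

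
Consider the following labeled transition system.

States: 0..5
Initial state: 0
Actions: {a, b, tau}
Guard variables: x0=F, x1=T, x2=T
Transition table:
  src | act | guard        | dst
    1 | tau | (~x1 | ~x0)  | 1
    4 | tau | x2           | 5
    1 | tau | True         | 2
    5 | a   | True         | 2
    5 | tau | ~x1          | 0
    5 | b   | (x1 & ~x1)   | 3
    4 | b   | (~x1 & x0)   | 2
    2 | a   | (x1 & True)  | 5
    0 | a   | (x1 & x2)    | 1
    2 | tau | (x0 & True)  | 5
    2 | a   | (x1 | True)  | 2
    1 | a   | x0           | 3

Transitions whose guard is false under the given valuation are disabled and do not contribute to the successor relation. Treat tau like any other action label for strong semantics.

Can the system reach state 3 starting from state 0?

7 transition(s) survive guard evaluation.
L0 = {0}
L1 = {1}  total {0,1}
L2 = {2}  total {0,1,2}
L3 = {5}  total {0,1,2,5}
R = {0,1,2,5}

Answer: UNREACHABLE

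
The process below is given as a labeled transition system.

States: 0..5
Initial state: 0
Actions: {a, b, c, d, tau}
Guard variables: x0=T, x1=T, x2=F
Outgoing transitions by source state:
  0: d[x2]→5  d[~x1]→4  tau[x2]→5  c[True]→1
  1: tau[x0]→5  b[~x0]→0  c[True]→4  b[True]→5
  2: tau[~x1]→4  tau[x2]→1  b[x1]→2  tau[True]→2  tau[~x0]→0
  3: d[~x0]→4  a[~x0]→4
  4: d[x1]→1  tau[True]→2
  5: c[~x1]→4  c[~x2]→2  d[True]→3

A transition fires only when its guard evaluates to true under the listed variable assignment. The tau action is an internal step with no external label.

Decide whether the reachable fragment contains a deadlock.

Reachable = {0,1,2,3,4,5}
  0: c→1  [1 out]
  1: b→5  c→4  tau→5  [3 out]
  2: b→2  tau→2  [2 out]
  3: ∅  [STUCK]
  4: d→1  tau→2  [2 out]
  5: c→2  d→3  [2 out]
trace reaching 3: c·tau·d

Answer: DEADLOCK at state 3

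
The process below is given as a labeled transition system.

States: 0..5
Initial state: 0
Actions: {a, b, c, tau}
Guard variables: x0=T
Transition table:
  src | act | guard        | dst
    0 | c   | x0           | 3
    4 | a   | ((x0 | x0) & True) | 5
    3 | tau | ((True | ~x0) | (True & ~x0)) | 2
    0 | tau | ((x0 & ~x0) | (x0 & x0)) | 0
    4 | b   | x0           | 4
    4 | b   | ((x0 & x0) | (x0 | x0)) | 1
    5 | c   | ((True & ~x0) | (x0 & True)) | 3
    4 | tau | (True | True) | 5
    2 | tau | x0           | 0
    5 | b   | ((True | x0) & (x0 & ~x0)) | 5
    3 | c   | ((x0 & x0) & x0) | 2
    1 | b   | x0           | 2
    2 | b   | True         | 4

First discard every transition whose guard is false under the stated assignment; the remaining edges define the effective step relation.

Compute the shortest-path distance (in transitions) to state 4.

Breadth-first toward 4:
  depth 0: {0}
  depth 1: {3}
  depth 2: {2}
  depth 3: {4}
first hit 4 at d=3 via c·c·b

Answer: 3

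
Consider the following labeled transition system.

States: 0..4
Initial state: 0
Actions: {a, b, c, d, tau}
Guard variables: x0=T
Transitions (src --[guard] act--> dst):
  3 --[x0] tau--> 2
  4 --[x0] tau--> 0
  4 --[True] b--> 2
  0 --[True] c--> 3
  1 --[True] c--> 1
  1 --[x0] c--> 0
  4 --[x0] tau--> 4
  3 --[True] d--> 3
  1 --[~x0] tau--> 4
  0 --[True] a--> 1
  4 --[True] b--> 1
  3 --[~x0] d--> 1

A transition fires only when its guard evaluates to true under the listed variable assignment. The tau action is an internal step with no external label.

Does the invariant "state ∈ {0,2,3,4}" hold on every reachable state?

Answer: INVARIANT VIOLATED at state 1

Analysis:
Safe = {0,2,3,4}
R = {0,1,2,3}
  0: ✓
  1: VIOLATES
  2: ✓
  3: ✓
witness against invariant: a → 1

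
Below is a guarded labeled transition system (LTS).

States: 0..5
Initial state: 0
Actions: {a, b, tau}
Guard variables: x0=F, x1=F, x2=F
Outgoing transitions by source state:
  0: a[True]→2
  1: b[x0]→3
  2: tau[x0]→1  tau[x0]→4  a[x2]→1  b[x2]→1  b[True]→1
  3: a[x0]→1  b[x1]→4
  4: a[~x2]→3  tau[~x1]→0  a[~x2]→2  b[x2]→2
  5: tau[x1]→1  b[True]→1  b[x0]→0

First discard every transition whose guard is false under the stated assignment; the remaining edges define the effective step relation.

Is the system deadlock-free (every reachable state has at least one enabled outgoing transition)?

Reachable = {0,1,2}
  0: a→2  [1 exit(s)]
  1: ∅  [STUCK]
  2: b→1  [1 exit(s)]
Path to 1: a·b

Answer: DEADLOCK at state 1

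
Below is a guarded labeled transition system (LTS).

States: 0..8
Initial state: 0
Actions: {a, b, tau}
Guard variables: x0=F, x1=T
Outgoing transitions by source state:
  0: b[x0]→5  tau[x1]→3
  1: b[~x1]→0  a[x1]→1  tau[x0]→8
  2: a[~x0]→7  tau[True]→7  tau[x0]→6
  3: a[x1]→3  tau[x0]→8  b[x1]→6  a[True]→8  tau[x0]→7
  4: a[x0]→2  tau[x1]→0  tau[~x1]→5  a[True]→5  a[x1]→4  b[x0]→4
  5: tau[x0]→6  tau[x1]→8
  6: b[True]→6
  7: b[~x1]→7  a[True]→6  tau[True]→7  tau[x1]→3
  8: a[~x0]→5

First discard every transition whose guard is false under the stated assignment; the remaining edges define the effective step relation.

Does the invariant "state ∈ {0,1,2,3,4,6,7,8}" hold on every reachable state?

Inv-set: {0,1,2,3,4,6,7,8}
Reach set: {0,3,5,6,8}
  0: ok
  3: ok
  5: ✗ unsafe
  6: ok
  8: ok
witness against invariant: tau·a·a → 5

Answer: INVARIANT VIOLATED at state 5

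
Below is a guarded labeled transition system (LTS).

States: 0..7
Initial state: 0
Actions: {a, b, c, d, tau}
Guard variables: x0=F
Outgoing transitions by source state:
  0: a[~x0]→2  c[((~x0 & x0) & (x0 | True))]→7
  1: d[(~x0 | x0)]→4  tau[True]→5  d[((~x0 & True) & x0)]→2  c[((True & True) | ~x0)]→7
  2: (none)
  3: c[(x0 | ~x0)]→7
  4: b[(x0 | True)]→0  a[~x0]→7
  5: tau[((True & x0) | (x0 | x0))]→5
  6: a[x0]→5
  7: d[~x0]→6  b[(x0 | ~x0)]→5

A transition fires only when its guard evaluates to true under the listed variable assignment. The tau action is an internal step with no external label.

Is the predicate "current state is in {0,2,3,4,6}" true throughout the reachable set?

Safe = {0,2,3,4,6}
R = {0,2}
  0: ok
  2: ok

Answer: INVARIANT HOLDS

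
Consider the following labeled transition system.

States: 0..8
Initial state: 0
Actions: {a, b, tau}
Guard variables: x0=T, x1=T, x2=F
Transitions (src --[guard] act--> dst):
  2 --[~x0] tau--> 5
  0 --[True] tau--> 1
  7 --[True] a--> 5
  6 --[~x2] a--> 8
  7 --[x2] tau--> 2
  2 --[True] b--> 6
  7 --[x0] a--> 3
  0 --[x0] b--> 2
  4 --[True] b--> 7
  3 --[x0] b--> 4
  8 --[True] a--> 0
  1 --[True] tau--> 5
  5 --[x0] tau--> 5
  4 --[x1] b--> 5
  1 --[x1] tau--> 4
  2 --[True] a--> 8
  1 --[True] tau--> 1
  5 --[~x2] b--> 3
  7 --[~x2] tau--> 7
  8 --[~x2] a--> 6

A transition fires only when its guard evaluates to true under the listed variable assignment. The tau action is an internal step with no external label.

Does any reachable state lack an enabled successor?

Answer: DEADLOCK-FREE

Analysis:
R = {0,1,2,3,4,5,6,7,8}
  0: b→2  tau→1  [2 out]
  1: tau→1  tau→4  tau→5  [3 out]
  2: a→8  b→6  [2 out]
  3: b→4  [1 out]
  4: b→5  b→7  [2 out]
  5: b→3  tau→5  [2 out]
  6: a→8  [1 out]
  7: a→3  a→5  tau→7  [3 out]
  8: a→0  a→6  [2 out]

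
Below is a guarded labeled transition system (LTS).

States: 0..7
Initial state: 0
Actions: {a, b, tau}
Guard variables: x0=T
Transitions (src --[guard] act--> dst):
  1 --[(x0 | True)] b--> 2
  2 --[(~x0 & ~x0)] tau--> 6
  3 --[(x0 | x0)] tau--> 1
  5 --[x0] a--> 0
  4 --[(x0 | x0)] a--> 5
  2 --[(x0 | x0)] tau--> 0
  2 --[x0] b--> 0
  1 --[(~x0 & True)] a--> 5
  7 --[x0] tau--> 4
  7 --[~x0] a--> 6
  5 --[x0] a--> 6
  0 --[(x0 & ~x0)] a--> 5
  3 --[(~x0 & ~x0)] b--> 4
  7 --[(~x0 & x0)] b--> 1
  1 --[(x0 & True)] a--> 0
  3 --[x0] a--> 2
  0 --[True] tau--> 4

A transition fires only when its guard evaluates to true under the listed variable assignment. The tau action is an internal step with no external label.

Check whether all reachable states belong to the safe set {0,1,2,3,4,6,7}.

Answer: INVARIANT VIOLATED at state 5

Working:
Safe = {0,1,2,3,4,6,7}
Reachable = {0,4,5,6}
  0: safe
  4: safe
  5: VIOLATES
  6: safe
counterexample path to 5: tau·a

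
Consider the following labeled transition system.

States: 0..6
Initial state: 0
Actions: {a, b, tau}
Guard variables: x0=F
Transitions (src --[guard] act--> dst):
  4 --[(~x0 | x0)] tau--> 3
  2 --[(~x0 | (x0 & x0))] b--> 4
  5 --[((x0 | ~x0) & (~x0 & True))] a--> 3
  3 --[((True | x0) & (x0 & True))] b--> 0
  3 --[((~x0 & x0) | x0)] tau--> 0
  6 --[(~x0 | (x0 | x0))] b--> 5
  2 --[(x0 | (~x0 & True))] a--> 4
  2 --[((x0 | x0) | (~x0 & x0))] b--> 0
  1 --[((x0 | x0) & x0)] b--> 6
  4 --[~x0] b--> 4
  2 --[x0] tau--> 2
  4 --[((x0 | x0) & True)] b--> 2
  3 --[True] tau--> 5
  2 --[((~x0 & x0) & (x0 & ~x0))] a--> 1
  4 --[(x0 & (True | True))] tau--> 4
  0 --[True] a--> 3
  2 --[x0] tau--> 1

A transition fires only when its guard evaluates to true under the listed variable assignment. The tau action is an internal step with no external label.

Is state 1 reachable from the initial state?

8 transition(s) survive guard evaluation.
Layer 0: {0}
Layer 1: {3}  now seen {0,3}
Layer 2: {5}  now seen {0,3,5}
Reach set: {0,3,5}

Answer: UNREACHABLE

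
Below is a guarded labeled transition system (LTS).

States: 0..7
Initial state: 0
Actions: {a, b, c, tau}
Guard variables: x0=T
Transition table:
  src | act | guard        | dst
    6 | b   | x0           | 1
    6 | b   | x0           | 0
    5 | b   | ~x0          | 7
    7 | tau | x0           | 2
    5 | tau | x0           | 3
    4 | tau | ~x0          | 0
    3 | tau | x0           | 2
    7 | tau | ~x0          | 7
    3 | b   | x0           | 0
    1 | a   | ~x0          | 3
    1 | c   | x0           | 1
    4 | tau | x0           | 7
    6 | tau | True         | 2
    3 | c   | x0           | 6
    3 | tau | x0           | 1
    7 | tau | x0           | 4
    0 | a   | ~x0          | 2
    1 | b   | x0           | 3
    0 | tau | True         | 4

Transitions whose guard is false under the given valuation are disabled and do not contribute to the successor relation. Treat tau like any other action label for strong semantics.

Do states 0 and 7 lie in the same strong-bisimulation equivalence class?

Answer: NOT BISIMILAR

Working:
Bisimulation quotient by refinement:
  π0 = {{0,1,2,3,4,5,6,7}}
  π1 = {{0,4,5,7},{1},{2},{3},{6}}
  π2 = {{0,4},{1},{2},{3},{5},{6},{7}}
  π3 = {{0},{1},{2},{3},{4},{5},{6},{7}}
8 equivalence class(es) (converged in 4)
[0]={0}  [7]={7}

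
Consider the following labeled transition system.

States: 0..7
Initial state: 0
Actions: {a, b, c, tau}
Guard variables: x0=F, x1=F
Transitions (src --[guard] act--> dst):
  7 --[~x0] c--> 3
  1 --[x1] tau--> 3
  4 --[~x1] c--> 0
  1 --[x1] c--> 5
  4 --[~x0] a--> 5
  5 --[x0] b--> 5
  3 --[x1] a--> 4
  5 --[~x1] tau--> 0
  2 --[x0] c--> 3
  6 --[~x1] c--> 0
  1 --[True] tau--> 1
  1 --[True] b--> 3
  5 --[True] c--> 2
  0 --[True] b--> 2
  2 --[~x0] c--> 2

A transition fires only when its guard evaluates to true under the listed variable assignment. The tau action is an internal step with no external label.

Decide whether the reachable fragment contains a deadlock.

Reach set: {0,2}
  0: b→2  [1 out]
  2: c→2  [1 out]

Answer: DEADLOCK-FREE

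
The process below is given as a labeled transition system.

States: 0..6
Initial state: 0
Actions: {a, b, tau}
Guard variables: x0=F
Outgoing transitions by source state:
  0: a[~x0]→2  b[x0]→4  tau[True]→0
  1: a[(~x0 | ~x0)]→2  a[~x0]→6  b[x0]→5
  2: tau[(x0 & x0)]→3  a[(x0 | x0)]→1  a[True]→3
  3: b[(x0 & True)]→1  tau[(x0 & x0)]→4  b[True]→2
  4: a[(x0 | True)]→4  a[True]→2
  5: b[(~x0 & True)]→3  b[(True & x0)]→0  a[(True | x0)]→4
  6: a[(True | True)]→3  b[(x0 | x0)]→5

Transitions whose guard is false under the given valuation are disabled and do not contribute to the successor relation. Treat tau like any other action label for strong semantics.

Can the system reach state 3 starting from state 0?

Answer: REACHABLE

Working:
After dropping false guards: 11 live edges.
L0 = {0}
L1 = {2}  cumulative {0,2}
L2 = {3}  cumulative {0,2,3}
Reachable = {0,2,3}
witness 3: a·a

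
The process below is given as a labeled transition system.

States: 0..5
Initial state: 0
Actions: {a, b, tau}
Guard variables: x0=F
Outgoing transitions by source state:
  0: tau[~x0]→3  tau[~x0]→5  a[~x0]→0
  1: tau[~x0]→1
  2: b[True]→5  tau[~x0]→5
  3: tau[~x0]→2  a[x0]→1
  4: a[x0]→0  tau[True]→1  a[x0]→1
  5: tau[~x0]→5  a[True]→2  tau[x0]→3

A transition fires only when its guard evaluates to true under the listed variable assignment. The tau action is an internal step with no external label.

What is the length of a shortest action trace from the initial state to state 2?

BFS to 2:
  Layer 0: {0}
  Layer 1: {3,5}
  Layer 2: {2}
2 enters at depth 2; path tau·tau

Answer: 2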